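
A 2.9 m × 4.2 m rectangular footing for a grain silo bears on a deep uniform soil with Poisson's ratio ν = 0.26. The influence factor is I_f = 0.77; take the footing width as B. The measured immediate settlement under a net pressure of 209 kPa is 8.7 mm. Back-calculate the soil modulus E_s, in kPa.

E_s ≈ 50000 kPa

S_e = q·B·(1−ν²)/E_s · I_f  ⇒  E_s = q·B·(1−ν²)·I_f / S_e.
E_s = 209 × 2.9 × 0.9324 × 0.77 / 0.0087 = 50020 kPa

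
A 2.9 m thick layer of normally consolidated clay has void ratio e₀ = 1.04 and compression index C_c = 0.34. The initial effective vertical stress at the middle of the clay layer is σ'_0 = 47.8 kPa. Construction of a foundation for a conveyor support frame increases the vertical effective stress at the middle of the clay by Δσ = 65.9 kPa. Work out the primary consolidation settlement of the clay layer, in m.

S_c ≈ 0.182 m

Final effective stress: σ'_f = σ'_0 + Δσ = 47.8 + 65.9 = 113.7 kPa.
Normally consolidated clay, so the full stress increment lies on the virgin compression line:
S_c = C_c·H/(1+e₀)·log₁₀(σ'_f/σ'_0) = 0.34×2.9/(1+1.04)×log₁₀(113.7/47.8)
    = 0.48333 × 0.37633 = 0.1819 m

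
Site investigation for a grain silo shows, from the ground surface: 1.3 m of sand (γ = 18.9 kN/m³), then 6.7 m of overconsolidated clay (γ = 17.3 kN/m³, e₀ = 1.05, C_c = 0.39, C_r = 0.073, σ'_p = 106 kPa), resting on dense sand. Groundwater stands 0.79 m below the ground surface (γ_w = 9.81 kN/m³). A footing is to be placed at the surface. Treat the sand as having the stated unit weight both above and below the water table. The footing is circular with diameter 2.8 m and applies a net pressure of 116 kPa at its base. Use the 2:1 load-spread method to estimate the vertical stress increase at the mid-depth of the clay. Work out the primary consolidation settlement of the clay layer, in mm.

Mid-depth of clay below the ground surface: z = 1.3 + 6.7/2 = 4.65 m.
Total vertical stress at mid-clay: σ_v = 18.9×1.3 + 17.3×3.35 = 82.525 kPa.
Pore pressure: u = 9.81×(4.65 − 0.79) = 37.867 kPa.
Initial effective stress: σ'_0 = σ_v − u = 82.525 − 37.867 = 44.658 kPa.
Stress increase at mid-clay by the 2:1 spreading method:
Δσ ≈ qD²/(D+z)² = 116×2.8²/(2.8+4.65)² = 16.386 kPa
Final effective stress: σ'_f = 44.658 + 16.386 = 61.044 kPa.
σ'_f = 61.044 ≤ σ'_p = 106 kPa, so the clay remains overconsolidated and only the recompression index applies:
S_c = C_r·H/(1+e₀)·log₁₀(σ'_f/σ'_0) = 0.073×6.7/2.05×log₁₀(61.044/44.658)
    = 0.23859 × 0.13574 = 0.03239 m

S_c ≈ 32.4 mm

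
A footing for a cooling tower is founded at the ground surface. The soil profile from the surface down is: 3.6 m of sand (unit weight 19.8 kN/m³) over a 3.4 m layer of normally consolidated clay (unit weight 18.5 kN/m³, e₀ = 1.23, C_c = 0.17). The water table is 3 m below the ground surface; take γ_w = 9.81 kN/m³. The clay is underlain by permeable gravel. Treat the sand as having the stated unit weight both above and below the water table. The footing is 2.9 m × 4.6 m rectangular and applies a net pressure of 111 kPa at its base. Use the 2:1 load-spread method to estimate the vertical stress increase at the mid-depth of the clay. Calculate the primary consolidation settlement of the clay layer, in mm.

S_c ≈ 23.1 mm

Mid-depth of clay below the ground surface: z = 3.6 + 3.4/2 = 5.3 m.
Total vertical stress at mid-clay: σ_v = 19.8×3.6 + 18.5×1.7 = 102.73 kPa.
Pore pressure: u = 9.81×(5.3 − 3) = 22.563 kPa.
Initial effective stress: σ'_0 = σ_v − u = 102.73 − 22.563 = 80.167 kPa.
Stress increase at mid-clay by the 2:1 spreading method:
Δσ = qBL/((B+z)(L+z)) = 111×2.9×4.6/((2.9+5.3)(4.6+5.3)) = 18.24 kPa
Final effective stress: σ'_f = σ'_0 + Δσ = 80.167 + 18.24 = 98.407 kPa.
Normally consolidated clay, so the full stress increment lies on the virgin compression line:
S_c = C_c·H/(1+e₀)·log₁₀(σ'_f/σ'_0) = 0.17×3.4/(1+1.23)×log₁₀(98.407/80.167)
    = 0.25919 × 0.08903 = 0.02308 m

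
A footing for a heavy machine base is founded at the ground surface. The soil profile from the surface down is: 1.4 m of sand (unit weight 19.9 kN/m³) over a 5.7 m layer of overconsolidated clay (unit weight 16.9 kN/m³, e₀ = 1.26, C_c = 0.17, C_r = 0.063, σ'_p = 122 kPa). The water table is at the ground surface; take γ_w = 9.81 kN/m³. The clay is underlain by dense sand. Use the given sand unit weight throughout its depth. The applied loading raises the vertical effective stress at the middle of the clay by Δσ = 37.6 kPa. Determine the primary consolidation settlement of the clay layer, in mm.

Mid-depth of clay below the ground surface: z = 1.4 + 5.7/2 = 4.25 m.
Total vertical stress at mid-clay: σ_v = 19.9×1.4 + 16.9×2.85 = 76.025 kPa.
Pore pressure: u = 9.81×(4.25 − 0) = 41.693 kPa.
Initial effective stress: σ'_0 = σ_v − u = 76.025 − 41.693 = 34.332 kPa.
Final effective stress: σ'_f = 34.332 + 37.6 = 71.932 kPa.
σ'_f = 71.932 ≤ σ'_p = 122 kPa, so the clay remains overconsolidated and only the recompression index applies:
S_c = C_r·H/(1+e₀)·log₁₀(σ'_f/σ'_0) = 0.063×5.7/2.26×log₁₀(71.932/34.332)
    = 0.15889 × 0.32122 = 0.05104 m

S_c ≈ 51 mm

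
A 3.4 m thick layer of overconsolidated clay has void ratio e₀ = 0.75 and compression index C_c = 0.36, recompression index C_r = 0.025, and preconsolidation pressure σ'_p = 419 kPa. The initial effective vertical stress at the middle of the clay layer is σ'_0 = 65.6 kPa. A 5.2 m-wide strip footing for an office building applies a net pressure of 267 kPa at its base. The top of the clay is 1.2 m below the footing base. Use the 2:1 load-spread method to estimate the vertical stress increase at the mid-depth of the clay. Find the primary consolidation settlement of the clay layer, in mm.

S_c ≈ 27.1 mm

Mid-depth of clay below the footing base: z = 1.2 + 3.4/2 = 2.9 m.
Stress increase at mid-clay by the 2:1 spreading method:
Δσ = qB/(B+z) = 267×5.2/(5.2+2.9) = 171.41 kPa
Final effective stress: σ'_f = 65.6 + 171.41 = 237.01 kPa.
σ'_f = 237.01 ≤ σ'_p = 419 kPa, so the clay remains overconsolidated and only the recompression index applies:
S_c = C_r·H/(1+e₀)·log₁₀(σ'_f/σ'_0) = 0.025×3.4/1.75×log₁₀(237.01/65.6)
    = 0.048573 × 0.55786 = 0.0271 m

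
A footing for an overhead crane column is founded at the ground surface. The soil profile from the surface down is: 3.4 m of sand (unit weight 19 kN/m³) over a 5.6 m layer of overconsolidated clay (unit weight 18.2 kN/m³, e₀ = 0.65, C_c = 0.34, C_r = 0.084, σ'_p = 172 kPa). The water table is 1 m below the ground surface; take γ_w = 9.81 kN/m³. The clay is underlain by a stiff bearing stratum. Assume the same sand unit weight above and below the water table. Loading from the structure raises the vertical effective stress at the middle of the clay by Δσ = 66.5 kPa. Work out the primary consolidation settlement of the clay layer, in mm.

S_c ≈ 87.7 mm

Mid-depth of clay below the ground surface: z = 3.4 + 5.6/2 = 6.2 m.
Total vertical stress at mid-clay: σ_v = 19×3.4 + 18.2×2.8 = 115.56 kPa.
Pore pressure: u = 9.81×(6.2 − 1) = 51.012 kPa.
Initial effective stress: σ'_0 = σ_v − u = 115.56 − 51.012 = 64.548 kPa.
Final effective stress: σ'_f = 64.548 + 66.5 = 131.05 kPa.
σ'_f = 131.05 ≤ σ'_p = 172 kPa, so the clay remains overconsolidated and only the recompression index applies:
S_c = C_r·H/(1+e₀)·log₁₀(σ'_f/σ'_0) = 0.084×5.6/1.65×log₁₀(131.05/64.548)
    = 0.28509 × 0.30755 = 0.08768 m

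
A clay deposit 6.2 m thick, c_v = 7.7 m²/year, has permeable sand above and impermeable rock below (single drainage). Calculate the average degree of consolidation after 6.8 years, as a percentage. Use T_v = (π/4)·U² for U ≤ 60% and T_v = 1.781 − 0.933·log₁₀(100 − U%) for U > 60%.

U ≈ 97.2 %

Drainage path length: H_d = H = 6.2 m (single drainage).
T_v = c_v·t/H_d² = 7.7×6.8/6.2² = 1.3621.
T_v = 1.3621 corresponds to the U > 60% branch:
U = 1 − 10^((1.781 − T_v)/0.933)/100 = 0.9719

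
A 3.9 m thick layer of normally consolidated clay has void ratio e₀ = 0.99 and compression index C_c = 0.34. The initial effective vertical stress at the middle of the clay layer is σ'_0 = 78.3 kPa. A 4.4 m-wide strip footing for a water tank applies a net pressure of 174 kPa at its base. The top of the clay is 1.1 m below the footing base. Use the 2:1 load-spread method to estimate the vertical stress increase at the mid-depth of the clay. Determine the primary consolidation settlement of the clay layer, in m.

S_c ≈ 0.243 m

Mid-depth of clay below the footing base: z = 1.1 + 3.9/2 = 3.05 m.
Stress increase at mid-clay by the 2:1 spreading method:
Δσ = qB/(B+z) = 174×4.4/(4.4+3.05) = 102.77 kPa
Final effective stress: σ'_f = σ'_0 + Δσ = 78.3 + 102.77 = 181.07 kPa.
Normally consolidated clay, so the full stress increment lies on the virgin compression line:
S_c = C_c·H/(1+e₀)·log₁₀(σ'_f/σ'_0) = 0.34×3.9/(1+0.99)×log₁₀(181.07/78.3)
    = 0.66633 × 0.36408 = 0.2426 m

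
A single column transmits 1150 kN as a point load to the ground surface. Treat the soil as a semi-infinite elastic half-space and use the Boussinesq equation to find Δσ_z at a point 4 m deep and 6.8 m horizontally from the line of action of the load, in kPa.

Δσ_z ≈ 1.15 kPa

Boussinesq vertical stress below a point load on an elastic half-space:
Δσ_z = 3P/(2πz²) · [1 + (r/z)²]^(−5/2)
r/z = 6.8/4 = 1.7; [1+(r/z)²]^(−5/2) = 0.033506.
Δσ_z = 3×1150/(2π×4²) × 0.033506 = 34.318 × 0.033506 = 1.15 kPa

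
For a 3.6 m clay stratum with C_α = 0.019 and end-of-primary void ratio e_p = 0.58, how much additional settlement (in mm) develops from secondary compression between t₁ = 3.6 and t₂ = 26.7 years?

S_s ≈ 37.7 mm

Secondary compression: S_s = C_α·H/(1+e_p)·log₁₀(t₂/t₁)
S_s = 0.019×3.6/(1+0.58)×log₁₀(26.7/3.6)
    = 0.04329 × 0.8702 = 0.03767 m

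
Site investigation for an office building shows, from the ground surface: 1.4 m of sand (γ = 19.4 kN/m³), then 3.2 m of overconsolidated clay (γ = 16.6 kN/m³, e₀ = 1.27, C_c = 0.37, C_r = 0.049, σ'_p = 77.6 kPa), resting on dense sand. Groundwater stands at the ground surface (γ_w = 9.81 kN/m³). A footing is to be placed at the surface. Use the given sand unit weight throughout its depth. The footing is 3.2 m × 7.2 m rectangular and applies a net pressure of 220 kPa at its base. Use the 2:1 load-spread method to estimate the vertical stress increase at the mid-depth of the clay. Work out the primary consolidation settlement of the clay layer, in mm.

Mid-depth of clay below the ground surface: z = 1.4 + 3.2/2 = 3 m.
Total vertical stress at mid-clay: σ_v = 19.4×1.4 + 16.6×1.6 = 53.72 kPa.
Pore pressure: u = 9.81×(3 − 0) = 29.43 kPa.
Initial effective stress: σ'_0 = σ_v − u = 53.72 − 29.43 = 24.29 kPa.
Stress increase at mid-clay by the 2:1 spreading method:
Δσ = qBL/((B+z)(L+z)) = 220×3.2×7.2/((3.2+3)(7.2+3)) = 80.152 kPa
Final effective stress: σ'_f = 24.29 + 80.152 = 104.44 kPa.
σ'_f = 104.44 > σ'_p = 77.6 kPa, so the stress path crosses the preconsolidation pressure — recompression up to σ'_p, then virgin compression beyond:
S_c = H/(1+e₀)·[C_r·log₁₀(σ'_p/σ'_0) + C_c·log₁₀(σ'_f/σ'_p)]
    = 3.2/2.27 × [0.049×log₁₀(77.6/24.29) + 0.37×log₁₀(104.44/77.6)]
    = 1.4097 × [0.024717 + 0.047732] = 0.1021 m

S_c ≈ 102 mm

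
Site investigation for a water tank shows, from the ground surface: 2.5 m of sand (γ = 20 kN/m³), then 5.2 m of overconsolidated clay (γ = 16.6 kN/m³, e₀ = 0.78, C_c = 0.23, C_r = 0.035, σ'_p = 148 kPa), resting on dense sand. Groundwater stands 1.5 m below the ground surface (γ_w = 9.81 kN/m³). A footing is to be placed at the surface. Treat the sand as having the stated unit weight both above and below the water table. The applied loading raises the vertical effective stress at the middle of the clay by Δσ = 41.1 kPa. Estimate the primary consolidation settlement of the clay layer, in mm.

Mid-depth of clay below the ground surface: z = 2.5 + 5.2/2 = 5.1 m.
Total vertical stress at mid-clay: σ_v = 20×2.5 + 16.6×2.6 = 93.16 kPa.
Pore pressure: u = 9.81×(5.1 − 1.5) = 35.316 kPa.
Initial effective stress: σ'_0 = σ_v − u = 93.16 − 35.316 = 57.844 kPa.
Final effective stress: σ'_f = 57.844 + 41.1 = 98.944 kPa.
σ'_f = 98.944 ≤ σ'_p = 148 kPa, so the clay remains overconsolidated and only the recompression index applies:
S_c = C_r·H/(1+e₀)·log₁₀(σ'_f/σ'_0) = 0.035×5.2/1.78×log₁₀(98.944/57.844)
    = 0.10225 × 0.23313 = 0.02384 m

S_c ≈ 23.8 mm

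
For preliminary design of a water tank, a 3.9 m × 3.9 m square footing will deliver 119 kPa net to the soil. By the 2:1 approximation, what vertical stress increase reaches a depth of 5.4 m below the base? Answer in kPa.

By the 2:1 method the load spreads at 1 horizontal : 2 vertical, so at depth z the loaded area has grown by z in each plan dimension:
Δσ = qBL/((B+z)(L+z)) = 119×3.9×3.9/((3.9+5.4)(3.9+5.4)) = 20.927 kPa

Δσ_z ≈ 20.9 kPa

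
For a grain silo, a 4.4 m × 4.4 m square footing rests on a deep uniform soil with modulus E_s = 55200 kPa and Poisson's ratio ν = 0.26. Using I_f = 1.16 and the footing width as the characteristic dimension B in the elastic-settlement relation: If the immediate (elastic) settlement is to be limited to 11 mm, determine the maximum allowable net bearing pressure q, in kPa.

S_e = q·B·(1−ν²)/E_s · I_f  ⇒  q = S_e·E_s / (B·(1−ν²)·I_f).
q = 0.011 × 55200 / (4.4 × 0.9324 × 1.16) = 127.6 kPa

q ≈ 128 kPa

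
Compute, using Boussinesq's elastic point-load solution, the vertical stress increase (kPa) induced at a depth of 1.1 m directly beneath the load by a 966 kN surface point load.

Δσ_z ≈ 381 kPa

Boussinesq vertical stress below a point load on an elastic half-space:
Δσ_z = 3P/(2πz²) · [1 + (r/z)²]^(−5/2)
r/z = 0/1.1 = 0; [1+(r/z)²]^(−5/2) = 1.
Δσ_z = 3×966/(2π×1.1²) × 1 = 381.18 × 1 = 381.2 kPa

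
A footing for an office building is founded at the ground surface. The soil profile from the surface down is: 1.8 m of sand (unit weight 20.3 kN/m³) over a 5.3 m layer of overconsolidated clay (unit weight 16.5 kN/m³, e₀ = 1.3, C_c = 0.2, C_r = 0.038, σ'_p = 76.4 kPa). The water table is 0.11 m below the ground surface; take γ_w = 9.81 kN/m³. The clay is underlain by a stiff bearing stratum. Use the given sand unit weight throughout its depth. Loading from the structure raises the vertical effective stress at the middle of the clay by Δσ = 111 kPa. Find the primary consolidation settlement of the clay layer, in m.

Mid-depth of clay below the ground surface: z = 1.8 + 5.3/2 = 4.45 m.
Total vertical stress at mid-clay: σ_v = 20.3×1.8 + 16.5×2.65 = 80.265 kPa.
Pore pressure: u = 9.81×(4.45 − 0.11) = 42.575 kPa.
Initial effective stress: σ'_0 = σ_v − u = 80.265 − 42.575 = 37.69 kPa.
Final effective stress: σ'_f = 37.69 + 111 = 148.69 kPa.
σ'_f = 148.69 > σ'_p = 76.4 kPa, so the stress path crosses the preconsolidation pressure — recompression up to σ'_p, then virgin compression beyond:
S_c = H/(1+e₀)·[C_r·log₁₀(σ'_p/σ'_0) + C_c·log₁₀(σ'_f/σ'_p)]
    = 5.3/2.3 × [0.038×log₁₀(76.4/37.69) + 0.2×log₁₀(148.69/76.4)]
    = 2.3043 × [0.011661 + 0.057838] = 0.1601 m

S_c ≈ 0.16 m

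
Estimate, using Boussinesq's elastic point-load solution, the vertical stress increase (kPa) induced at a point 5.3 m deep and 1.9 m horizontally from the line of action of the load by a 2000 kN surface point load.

Boussinesq vertical stress below a point load on an elastic half-space:
Δσ_z = 3P/(2πz²) · [1 + (r/z)²]^(−5/2)
r/z = 1.9/5.3 = 0.35849; [1+(r/z)²]^(−5/2) = 0.73915.
Δσ_z = 3×2000/(2π×5.3²) × 0.73915 = 33.995 × 0.73915 = 25.13 kPa

Δσ_z ≈ 25.1 kPa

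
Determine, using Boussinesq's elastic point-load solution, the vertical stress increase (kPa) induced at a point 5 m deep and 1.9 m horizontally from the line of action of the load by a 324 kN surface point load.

Boussinesq vertical stress below a point load on an elastic half-space:
Δσ_z = 3P/(2πz²) · [1 + (r/z)²]^(−5/2)
r/z = 1.9/5 = 0.38; [1+(r/z)²]^(−5/2) = 0.71377.
Δσ_z = 3×324/(2π×5²) × 0.71377 = 6.1879 × 0.71377 = 4.417 kPa

Δσ_z ≈ 4.42 kPa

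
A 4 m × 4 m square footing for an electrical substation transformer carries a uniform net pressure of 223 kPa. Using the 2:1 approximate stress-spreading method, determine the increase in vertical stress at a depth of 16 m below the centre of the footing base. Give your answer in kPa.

Δσ_z ≈ 8.92 kPa

By the 2:1 method the load spreads at 1 horizontal : 2 vertical, so at depth z the loaded area has grown by z in each plan dimension:
Δσ = qBL/((B+z)(L+z)) = 223×4×4/((4+16)(4+16)) = 8.92 kPa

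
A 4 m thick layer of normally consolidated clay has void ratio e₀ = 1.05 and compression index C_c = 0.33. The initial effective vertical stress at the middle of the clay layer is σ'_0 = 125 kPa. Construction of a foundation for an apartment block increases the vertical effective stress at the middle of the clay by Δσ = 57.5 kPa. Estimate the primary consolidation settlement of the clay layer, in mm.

Final effective stress: σ'_f = σ'_0 + Δσ = 125 + 57.5 = 182.5 kPa.
Normally consolidated clay, so the full stress increment lies on the virgin compression line:
S_c = C_c·H/(1+e₀)·log₁₀(σ'_f/σ'_0) = 0.33×4/(1+1.05)×log₁₀(182.5/125)
    = 0.6439 × 0.16435 = 0.1058 m

S_c ≈ 106 mm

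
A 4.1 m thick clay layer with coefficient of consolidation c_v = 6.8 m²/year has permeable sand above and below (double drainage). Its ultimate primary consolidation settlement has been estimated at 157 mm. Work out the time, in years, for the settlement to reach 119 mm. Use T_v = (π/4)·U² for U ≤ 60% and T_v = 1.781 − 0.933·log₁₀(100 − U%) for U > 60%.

Drainage path length: H_d = H/2 = 2.05 m (double drainage).
U = S(t)/S_ult = 119/157 = 0.758.
U > 60%: T_v = 1.781 − 0.933·log₁₀(100 − 75.796) = 0.48984.
t = T_v·H_d²/c_v = 0.48984×2.05²/6.8 = 0.3027 years.

t ≈ 0.303 years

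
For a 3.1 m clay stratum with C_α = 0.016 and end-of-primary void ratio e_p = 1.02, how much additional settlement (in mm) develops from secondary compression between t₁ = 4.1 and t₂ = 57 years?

S_s ≈ 28.1 mm

Secondary compression: S_s = C_α·H/(1+e_p)·log₁₀(t₂/t₁)
S_s = 0.016×3.1/(1+1.02)×log₁₀(57/4.1)
    = 0.02455 × 1.143 = 0.02807 m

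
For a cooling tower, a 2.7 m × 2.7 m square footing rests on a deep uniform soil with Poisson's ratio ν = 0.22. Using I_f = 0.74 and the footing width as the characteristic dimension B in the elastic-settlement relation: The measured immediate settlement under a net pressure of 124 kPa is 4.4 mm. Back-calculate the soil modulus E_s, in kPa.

S_e = q·B·(1−ν²)/E_s · I_f  ⇒  E_s = q·B·(1−ν²)·I_f / S_e.
E_s = 124 × 2.7 × 0.9516 × 0.74 / 0.0044 = 53580 kPa

E_s ≈ 53600 kPa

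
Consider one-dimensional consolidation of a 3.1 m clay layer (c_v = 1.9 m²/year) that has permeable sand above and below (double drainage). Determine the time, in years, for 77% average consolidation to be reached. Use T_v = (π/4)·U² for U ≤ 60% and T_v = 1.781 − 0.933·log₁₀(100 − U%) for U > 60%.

Drainage path length: H_d = H/2 = 1.55 m (double drainage).
U > 60%: T_v = 1.781 − 0.933·log₁₀(100 − 77) = 0.51051.
t = T_v·H_d²/c_v = 0.51051×1.55²/1.9 = 0.6455 years.

t ≈ 0.646 years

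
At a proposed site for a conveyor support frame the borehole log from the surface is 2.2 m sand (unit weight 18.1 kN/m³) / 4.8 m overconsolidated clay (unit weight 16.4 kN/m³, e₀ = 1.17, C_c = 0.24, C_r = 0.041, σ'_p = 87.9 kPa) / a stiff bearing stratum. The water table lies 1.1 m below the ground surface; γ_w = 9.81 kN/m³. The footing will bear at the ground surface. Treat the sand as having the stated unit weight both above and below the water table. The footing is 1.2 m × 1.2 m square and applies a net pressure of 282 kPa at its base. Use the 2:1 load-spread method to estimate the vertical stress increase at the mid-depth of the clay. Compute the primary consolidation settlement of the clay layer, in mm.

S_c ≈ 9.39 mm

Mid-depth of clay below the ground surface: z = 2.2 + 4.8/2 = 4.6 m.
Total vertical stress at mid-clay: σ_v = 18.1×2.2 + 16.4×2.4 = 79.18 kPa.
Pore pressure: u = 9.81×(4.6 − 1.1) = 34.335 kPa.
Initial effective stress: σ'_0 = σ_v − u = 79.18 − 34.335 = 44.845 kPa.
Stress increase at mid-clay by the 2:1 spreading method:
Δσ = qBL/((B+z)(L+z)) = 282×1.2×1.2/((1.2+4.6)(1.2+4.6)) = 12.071 kPa
Final effective stress: σ'_f = 44.845 + 12.071 = 56.916 kPa.
σ'_f = 56.916 ≤ σ'_p = 87.9 kPa, so the clay remains overconsolidated and only the recompression index applies:
S_c = C_r·H/(1+e₀)·log₁₀(σ'_f/σ'_0) = 0.041×4.8/2.17×log₁₀(56.916/44.845)
    = 0.090692 × 0.10352 = 0.009388 m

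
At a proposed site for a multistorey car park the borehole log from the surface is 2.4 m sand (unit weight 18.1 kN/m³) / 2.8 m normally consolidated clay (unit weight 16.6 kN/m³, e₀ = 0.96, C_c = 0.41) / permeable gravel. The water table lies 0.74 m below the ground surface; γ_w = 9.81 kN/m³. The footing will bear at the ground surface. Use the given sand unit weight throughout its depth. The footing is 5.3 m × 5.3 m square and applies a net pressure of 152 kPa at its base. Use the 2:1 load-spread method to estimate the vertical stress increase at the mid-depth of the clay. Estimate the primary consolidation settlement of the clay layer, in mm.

S_c ≈ 223 mm

Mid-depth of clay below the ground surface: z = 2.4 + 2.8/2 = 3.8 m.
Total vertical stress at mid-clay: σ_v = 18.1×2.4 + 16.6×1.4 = 66.68 kPa.
Pore pressure: u = 9.81×(3.8 − 0.74) = 30.019 kPa.
Initial effective stress: σ'_0 = σ_v − u = 66.68 − 30.019 = 36.661 kPa.
Stress increase at mid-clay by the 2:1 spreading method:
Δσ = qBL/((B+z)(L+z)) = 152×5.3×5.3/((5.3+3.8)(5.3+3.8)) = 51.56 kPa
Final effective stress: σ'_f = σ'_0 + Δσ = 36.661 + 51.56 = 88.221 kPa.
Normally consolidated clay, so the full stress increment lies on the virgin compression line:
S_c = C_c·H/(1+e₀)·log₁₀(σ'_f/σ'_0) = 0.41×2.8/(1+0.96)×log₁₀(88.221/36.661)
    = 0.58571 × 0.38137 = 0.2234 m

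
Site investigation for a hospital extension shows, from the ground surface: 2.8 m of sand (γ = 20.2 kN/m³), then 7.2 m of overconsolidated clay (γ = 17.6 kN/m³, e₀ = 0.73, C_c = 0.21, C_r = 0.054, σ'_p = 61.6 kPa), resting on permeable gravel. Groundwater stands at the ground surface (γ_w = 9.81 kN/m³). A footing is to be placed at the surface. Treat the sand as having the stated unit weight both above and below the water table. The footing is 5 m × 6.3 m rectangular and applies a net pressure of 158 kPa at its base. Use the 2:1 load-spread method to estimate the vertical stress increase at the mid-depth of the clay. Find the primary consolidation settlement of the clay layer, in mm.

Mid-depth of clay below the ground surface: z = 2.8 + 7.2/2 = 6.4 m.
Total vertical stress at mid-clay: σ_v = 20.2×2.8 + 17.6×3.6 = 119.92 kPa.
Pore pressure: u = 9.81×(6.4 − 0) = 62.784 kPa.
Initial effective stress: σ'_0 = σ_v − u = 119.92 − 62.784 = 57.136 kPa.
Stress increase at mid-clay by the 2:1 spreading method:
Δσ = qBL/((B+z)(L+z)) = 158×5×6.3/((5+6.4)(6.3+6.4)) = 34.376 kPa
Final effective stress: σ'_f = 57.136 + 34.376 = 91.512 kPa.
σ'_f = 91.512 > σ'_p = 61.6 kPa, so the stress path crosses the preconsolidation pressure — recompression up to σ'_p, then virgin compression beyond:
S_c = H/(1+e₀)·[C_r·log₁₀(σ'_p/σ'_0) + C_c·log₁₀(σ'_f/σ'_p)]
    = 7.2/1.73 × [0.054×log₁₀(61.6/57.136) + 0.21×log₁₀(91.512/61.6)]
    = 4.1618 × [0.0017642 + 0.036098] = 0.1576 m

S_c ≈ 158 mm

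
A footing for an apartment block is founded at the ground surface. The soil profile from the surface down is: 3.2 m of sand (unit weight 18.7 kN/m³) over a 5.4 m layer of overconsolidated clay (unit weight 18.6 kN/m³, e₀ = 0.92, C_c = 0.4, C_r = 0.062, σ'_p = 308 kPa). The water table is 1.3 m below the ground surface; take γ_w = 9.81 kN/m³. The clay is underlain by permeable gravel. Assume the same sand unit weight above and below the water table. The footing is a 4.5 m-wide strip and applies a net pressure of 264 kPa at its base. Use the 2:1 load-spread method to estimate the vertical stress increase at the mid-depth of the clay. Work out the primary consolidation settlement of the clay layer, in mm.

Mid-depth of clay below the ground surface: z = 3.2 + 5.4/2 = 5.9 m.
Total vertical stress at mid-clay: σ_v = 18.7×3.2 + 18.6×2.7 = 110.06 kPa.
Pore pressure: u = 9.81×(5.9 − 1.3) = 45.126 kPa.
Initial effective stress: σ'_0 = σ_v − u = 110.06 − 45.126 = 64.934 kPa.
Stress increase at mid-clay by the 2:1 spreading method:
Δσ = qB/(B+z) = 264×4.5/(4.5+5.9) = 114.23 kPa
Final effective stress: σ'_f = 64.934 + 114.23 = 179.16 kPa.
σ'_f = 179.16 ≤ σ'_p = 308 kPa, so the clay remains overconsolidated and only the recompression index applies:
S_c = C_r·H/(1+e₀)·log₁₀(σ'_f/σ'_0) = 0.062×5.4/1.92×log₁₀(179.16/64.934)
    = 0.17438 × 0.44077 = 0.07686 m

S_c ≈ 76.9 mm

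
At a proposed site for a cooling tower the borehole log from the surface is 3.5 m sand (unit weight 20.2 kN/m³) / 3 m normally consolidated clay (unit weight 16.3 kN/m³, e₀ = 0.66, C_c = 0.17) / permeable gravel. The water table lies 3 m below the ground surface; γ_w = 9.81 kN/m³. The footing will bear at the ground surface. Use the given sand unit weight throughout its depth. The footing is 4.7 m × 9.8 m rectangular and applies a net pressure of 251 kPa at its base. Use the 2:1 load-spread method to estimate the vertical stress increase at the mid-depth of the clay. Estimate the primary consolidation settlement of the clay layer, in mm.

Mid-depth of clay below the ground surface: z = 3.5 + 3/2 = 5 m.
Total vertical stress at mid-clay: σ_v = 20.2×3.5 + 16.3×1.5 = 95.15 kPa.
Pore pressure: u = 9.81×(5 − 3) = 19.62 kPa.
Initial effective stress: σ'_0 = σ_v − u = 95.15 − 19.62 = 75.53 kPa.
Stress increase at mid-clay by the 2:1 spreading method:
Δσ = qBL/((B+z)(L+z)) = 251×4.7×9.8/((4.7+5)(9.8+5)) = 80.531 kPa
Final effective stress: σ'_f = σ'_0 + Δσ = 75.53 + 80.531 = 156.06 kPa.
Normally consolidated clay, so the full stress increment lies on the virgin compression line:
S_c = C_c·H/(1+e₀)·log₁₀(σ'_f/σ'_0) = 0.17×3/(1+0.66)×log₁₀(156.06/75.53)
    = 0.30723 × 0.31517 = 0.09683 m

S_c ≈ 96.8 mm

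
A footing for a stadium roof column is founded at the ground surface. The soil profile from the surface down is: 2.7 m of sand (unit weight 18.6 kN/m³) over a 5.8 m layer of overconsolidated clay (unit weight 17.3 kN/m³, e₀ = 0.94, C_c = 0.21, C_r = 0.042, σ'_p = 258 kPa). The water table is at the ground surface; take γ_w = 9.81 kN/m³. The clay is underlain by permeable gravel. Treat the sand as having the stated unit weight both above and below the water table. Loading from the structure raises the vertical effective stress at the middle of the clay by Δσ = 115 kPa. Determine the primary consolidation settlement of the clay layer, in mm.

Mid-depth of clay below the ground surface: z = 2.7 + 5.8/2 = 5.6 m.
Total vertical stress at mid-clay: σ_v = 18.6×2.7 + 17.3×2.9 = 100.39 kPa.
Pore pressure: u = 9.81×(5.6 − 0) = 54.936 kPa.
Initial effective stress: σ'_0 = σ_v − u = 100.39 − 54.936 = 45.454 kPa.
Final effective stress: σ'_f = 45.454 + 115 = 160.45 kPa.
σ'_f = 160.45 ≤ σ'_p = 258 kPa, so the clay remains overconsolidated and only the recompression index applies:
S_c = C_r·H/(1+e₀)·log₁₀(σ'_f/σ'_0) = 0.042×5.8/1.94×log₁₀(160.45/45.454)
    = 0.12557 × 0.54777 = 0.06878 m

S_c ≈ 68.8 mm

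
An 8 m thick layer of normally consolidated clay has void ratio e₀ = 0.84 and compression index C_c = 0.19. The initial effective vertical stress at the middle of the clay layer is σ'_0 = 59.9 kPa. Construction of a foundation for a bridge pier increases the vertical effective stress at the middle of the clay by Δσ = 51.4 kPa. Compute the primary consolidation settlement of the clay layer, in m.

S_c ≈ 0.222 m

Final effective stress: σ'_f = σ'_0 + Δσ = 59.9 + 51.4 = 111.3 kPa.
Normally consolidated clay, so the full stress increment lies on the virgin compression line:
S_c = C_c·H/(1+e₀)·log₁₀(σ'_f/σ'_0) = 0.19×8/(1+0.84)×log₁₀(111.3/59.9)
    = 0.82609 × 0.26907 = 0.2223 m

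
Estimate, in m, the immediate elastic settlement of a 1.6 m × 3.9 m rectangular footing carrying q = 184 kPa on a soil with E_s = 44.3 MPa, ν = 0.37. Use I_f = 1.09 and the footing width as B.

S_e ≈ 0.00625 m

Immediate (elastic) settlement: S_e = q·B·(1−ν²)/E_s · I_f.
E_s = 44.3 MPa = 44300 kPa.
S_e = 184 × 1.6 × (1 − 0.37²) / 44300 × 1.09
    = 184 × 1.6 × 0.8631 / 44300 × 1.09
    = 0.006252 m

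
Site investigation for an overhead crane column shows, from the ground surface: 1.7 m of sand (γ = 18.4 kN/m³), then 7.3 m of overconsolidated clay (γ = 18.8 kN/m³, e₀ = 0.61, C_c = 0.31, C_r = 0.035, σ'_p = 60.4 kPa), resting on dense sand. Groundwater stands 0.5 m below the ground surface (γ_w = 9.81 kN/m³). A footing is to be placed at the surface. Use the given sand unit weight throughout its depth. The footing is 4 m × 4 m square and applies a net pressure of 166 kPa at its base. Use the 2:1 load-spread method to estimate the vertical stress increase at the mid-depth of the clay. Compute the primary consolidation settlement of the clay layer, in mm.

S_c ≈ 202 mm

Mid-depth of clay below the ground surface: z = 1.7 + 7.3/2 = 5.35 m.
Total vertical stress at mid-clay: σ_v = 18.4×1.7 + 18.8×3.65 = 99.9 kPa.
Pore pressure: u = 9.81×(5.35 − 0.5) = 47.578 kPa.
Initial effective stress: σ'_0 = σ_v − u = 99.9 − 47.578 = 52.322 kPa.
Stress increase at mid-clay by the 2:1 spreading method:
Δσ = qBL/((B+z)(L+z)) = 166×4×4/((4+5.35)(4+5.35)) = 30.381 kPa
Final effective stress: σ'_f = 52.322 + 30.381 = 82.703 kPa.
σ'_f = 82.703 > σ'_p = 60.4 kPa, so the stress path crosses the preconsolidation pressure — recompression up to σ'_p, then virgin compression beyond:
S_c = H/(1+e₀)·[C_r·log₁₀(σ'_p/σ'_0) + C_c·log₁₀(σ'_f/σ'_p)]
    = 7.3/1.61 × [0.035×log₁₀(60.4/52.322) + 0.31×log₁₀(82.703/60.4)]
    = 4.5342 × [0.0021823 + 0.04231] = 0.2017 m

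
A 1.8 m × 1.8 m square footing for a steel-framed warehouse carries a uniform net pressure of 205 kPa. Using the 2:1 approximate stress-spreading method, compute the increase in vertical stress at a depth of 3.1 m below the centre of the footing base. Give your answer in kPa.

By the 2:1 method the load spreads at 1 horizontal : 2 vertical, so at depth z the loaded area has grown by z in each plan dimension:
Δσ = qBL/((B+z)(L+z)) = 205×1.8×1.8/((1.8+3.1)(1.8+3.1)) = 27.663 kPa

Δσ_z ≈ 27.7 kPa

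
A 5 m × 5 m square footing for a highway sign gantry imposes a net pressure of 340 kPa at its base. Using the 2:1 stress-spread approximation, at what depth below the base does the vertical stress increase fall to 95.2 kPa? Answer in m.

2:1 spreading — at depth z the loaded area has grown by z in each plan dimension:
qB²/(B+z)² = Δσ_z ⇒ z = B(√(q/Δσ_z) − 1) = 5×(√(340/95.2) − 1) = 4.449 m

z ≈ 4.45 m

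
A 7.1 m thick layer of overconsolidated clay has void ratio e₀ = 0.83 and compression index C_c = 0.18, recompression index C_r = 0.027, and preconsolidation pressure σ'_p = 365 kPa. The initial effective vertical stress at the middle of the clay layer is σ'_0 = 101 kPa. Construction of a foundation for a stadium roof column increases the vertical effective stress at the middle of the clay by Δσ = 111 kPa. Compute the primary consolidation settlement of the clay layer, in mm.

Final effective stress: σ'_f = 101 + 111 = 212 kPa.
σ'_f = 212 ≤ σ'_p = 365 kPa, so the clay remains overconsolidated and only the recompression index applies:
S_c = C_r·H/(1+e₀)·log₁₀(σ'_f/σ'_0) = 0.027×7.1/1.83×log₁₀(212/101)
    = 0.10475 × 0.32201 = 0.03373 m

S_c ≈ 33.7 mm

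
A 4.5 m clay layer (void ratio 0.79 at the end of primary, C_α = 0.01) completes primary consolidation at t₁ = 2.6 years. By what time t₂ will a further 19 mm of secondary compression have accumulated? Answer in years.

t₂ ≈ 14.8 years

S_s = C_α·H/(1+e_p)·log₁₀(t₂/t₁) ⇒ log₁₀(t₂/t₁) = S_s·(1+e_p)/(C_α·H).
log₁₀(t₂/t₁) = 0.019 × (1+0.79) / (0.01×4.5) = 0.7558
t₂ = t₁ × 10^0.7558 = 2.6 × 5.699 = 14.82 years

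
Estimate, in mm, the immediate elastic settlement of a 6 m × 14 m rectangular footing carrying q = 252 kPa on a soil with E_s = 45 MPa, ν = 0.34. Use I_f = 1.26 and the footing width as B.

S_e ≈ 37.4 mm

Immediate (elastic) settlement: S_e = q·B·(1−ν²)/E_s · I_f.
E_s = 45 MPa = 45000 kPa.
S_e = 252 × 6 × (1 − 0.34²) / 45000 × 1.26
    = 252 × 6 × 0.8844 / 45000 × 1.26
    = 0.03744 m = 37.44 mm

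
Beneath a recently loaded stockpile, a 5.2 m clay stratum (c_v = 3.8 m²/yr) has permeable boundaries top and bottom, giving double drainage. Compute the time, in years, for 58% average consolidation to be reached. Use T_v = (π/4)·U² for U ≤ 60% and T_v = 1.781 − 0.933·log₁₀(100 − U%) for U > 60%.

Drainage path length: H_d = H/2 = 2.6 m (double drainage).
U ≤ 60%: T_v = (π/4)·U² = (π/4)×0.58² = 0.26421.
t = T_v·H_d²/c_v = 0.26421×2.6²/3.8 = 0.47 years.

t ≈ 0.47 years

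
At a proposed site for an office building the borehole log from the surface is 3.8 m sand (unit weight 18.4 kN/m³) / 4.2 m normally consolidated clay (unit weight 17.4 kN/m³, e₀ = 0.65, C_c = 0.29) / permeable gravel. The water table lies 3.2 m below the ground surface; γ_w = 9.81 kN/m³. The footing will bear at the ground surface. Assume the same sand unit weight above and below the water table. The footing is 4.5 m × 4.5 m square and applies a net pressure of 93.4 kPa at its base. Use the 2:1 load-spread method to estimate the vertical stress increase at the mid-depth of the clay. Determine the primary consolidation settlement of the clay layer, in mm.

S_c ≈ 63.4 mm

Mid-depth of clay below the ground surface: z = 3.8 + 4.2/2 = 5.9 m.
Total vertical stress at mid-clay: σ_v = 18.4×3.8 + 17.4×2.1 = 106.46 kPa.
Pore pressure: u = 9.81×(5.9 − 3.2) = 26.487 kPa.
Initial effective stress: σ'_0 = σ_v − u = 106.46 − 26.487 = 79.973 kPa.
Stress increase at mid-clay by the 2:1 spreading method:
Δσ = qBL/((B+z)(L+z)) = 93.4×4.5×4.5/((4.5+5.9)(4.5+5.9)) = 17.487 kPa
Final effective stress: σ'_f = σ'_0 + Δσ = 79.973 + 17.487 = 97.46 kPa.
Normally consolidated clay, so the full stress increment lies on the virgin compression line:
S_c = C_c·H/(1+e₀)·log₁₀(σ'_f/σ'_0) = 0.29×4.2/(1+0.65)×log₁₀(97.46/79.973)
    = 0.73818 × 0.085883 = 0.0634 m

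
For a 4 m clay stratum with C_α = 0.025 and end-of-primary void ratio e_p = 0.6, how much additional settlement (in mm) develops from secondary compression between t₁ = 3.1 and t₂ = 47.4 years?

Secondary compression: S_s = C_α·H/(1+e_p)·log₁₀(t₂/t₁)
S_s = 0.025×4/(1+0.6)×log₁₀(47.4/3.1)
    = 0.0625 × 1.184 = 0.07403 m

S_s ≈ 74 mm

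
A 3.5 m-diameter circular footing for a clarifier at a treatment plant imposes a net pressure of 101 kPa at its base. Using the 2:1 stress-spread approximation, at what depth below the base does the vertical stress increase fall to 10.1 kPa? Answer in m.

2:1 spreading — at depth z the loaded area has grown by z in each plan dimension:
qD²/(D+z)² = Δσ_z ⇒ z = D(√(q/Δσ_z) − 1) = 3.5×(√(101/10.1) − 1) = 7.568 m

z ≈ 7.57 m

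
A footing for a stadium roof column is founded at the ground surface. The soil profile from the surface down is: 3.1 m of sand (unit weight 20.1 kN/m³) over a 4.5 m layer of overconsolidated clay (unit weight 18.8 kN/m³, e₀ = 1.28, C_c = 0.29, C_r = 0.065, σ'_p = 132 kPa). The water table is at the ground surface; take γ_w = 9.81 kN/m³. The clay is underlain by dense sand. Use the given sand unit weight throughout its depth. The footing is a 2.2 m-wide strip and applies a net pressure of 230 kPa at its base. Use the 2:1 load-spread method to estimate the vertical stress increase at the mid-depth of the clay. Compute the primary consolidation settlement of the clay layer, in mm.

Mid-depth of clay below the ground surface: z = 3.1 + 4.5/2 = 5.35 m.
Total vertical stress at mid-clay: σ_v = 20.1×3.1 + 18.8×2.25 = 104.61 kPa.
Pore pressure: u = 9.81×(5.35 − 0) = 52.483 kPa.
Initial effective stress: σ'_0 = σ_v − u = 104.61 − 52.483 = 52.127 kPa.
Stress increase at mid-clay by the 2:1 spreading method:
Δσ = qB/(B+z) = 230×2.2/(2.2+5.35) = 67.02 kPa
Final effective stress: σ'_f = 52.127 + 67.02 = 119.15 kPa.
σ'_f = 119.15 ≤ σ'_p = 132 kPa, so the clay remains overconsolidated and only the recompression index applies:
S_c = C_r·H/(1+e₀)·log₁₀(σ'_f/σ'_0) = 0.065×4.5/2.28×log₁₀(119.15/52.127)
    = 0.12829 × 0.35903 = 0.04606 m

S_c ≈ 46.1 mm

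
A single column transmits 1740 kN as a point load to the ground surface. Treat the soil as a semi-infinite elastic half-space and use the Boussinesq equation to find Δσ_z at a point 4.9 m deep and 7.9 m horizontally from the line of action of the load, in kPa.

Boussinesq vertical stress below a point load on an elastic half-space:
Δσ_z = 3P/(2πz²) · [1 + (r/z)²]^(−5/2)
r/z = 7.9/4.9 = 1.6122; [1+(r/z)²]^(−5/2) = 0.040686.
Δσ_z = 3×1740/(2π×4.9²) × 0.040686 = 34.602 × 0.040686 = 1.408 kPa

Δσ_z ≈ 1.41 kPa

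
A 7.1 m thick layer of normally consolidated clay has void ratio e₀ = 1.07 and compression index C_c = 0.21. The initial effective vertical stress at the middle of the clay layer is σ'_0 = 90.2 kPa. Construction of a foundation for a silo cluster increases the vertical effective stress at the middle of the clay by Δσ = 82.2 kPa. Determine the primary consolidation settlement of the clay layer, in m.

Final effective stress: σ'_f = σ'_0 + Δσ = 90.2 + 82.2 = 172.4 kPa.
Normally consolidated clay, so the full stress increment lies on the virgin compression line:
S_c = C_c·H/(1+e₀)·log₁₀(σ'_f/σ'_0) = 0.21×7.1/(1+1.07)×log₁₀(172.4/90.2)
    = 0.72029 × 0.28133 = 0.2026 m

S_c ≈ 0.203 m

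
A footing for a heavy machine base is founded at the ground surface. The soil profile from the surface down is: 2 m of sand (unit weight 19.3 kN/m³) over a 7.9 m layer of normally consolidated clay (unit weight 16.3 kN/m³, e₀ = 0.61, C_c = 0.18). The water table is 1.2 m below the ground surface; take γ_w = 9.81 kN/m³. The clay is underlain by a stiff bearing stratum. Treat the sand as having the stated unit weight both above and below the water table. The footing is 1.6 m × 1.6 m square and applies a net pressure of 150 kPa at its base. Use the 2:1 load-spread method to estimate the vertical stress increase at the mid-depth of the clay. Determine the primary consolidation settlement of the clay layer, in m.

S_c ≈ 0.0433 m

Mid-depth of clay below the ground surface: z = 2 + 7.9/2 = 5.95 m.
Total vertical stress at mid-clay: σ_v = 19.3×2 + 16.3×3.95 = 102.99 kPa.
Pore pressure: u = 9.81×(5.95 − 1.2) = 46.598 kPa.
Initial effective stress: σ'_0 = σ_v − u = 102.99 − 46.598 = 56.392 kPa.
Stress increase at mid-clay by the 2:1 spreading method:
Δσ = qBL/((B+z)(L+z)) = 150×1.6×1.6/((1.6+5.95)(1.6+5.95)) = 6.7365 kPa
Final effective stress: σ'_f = σ'_0 + Δσ = 56.392 + 6.7365 = 63.129 kPa.
Normally consolidated clay, so the full stress increment lies on the virgin compression line:
S_c = C_c·H/(1+e₀)·log₁₀(σ'_f/σ'_0) = 0.18×7.9/(1+0.61)×log₁₀(63.129/56.392)
    = 0.88323 × 0.049011 = 0.04329 m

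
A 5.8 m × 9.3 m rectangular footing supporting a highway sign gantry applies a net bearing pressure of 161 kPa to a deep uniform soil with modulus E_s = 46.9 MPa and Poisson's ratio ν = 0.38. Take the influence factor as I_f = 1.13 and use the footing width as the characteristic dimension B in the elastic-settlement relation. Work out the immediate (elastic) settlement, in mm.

S_e ≈ 19.2 mm

Immediate (elastic) settlement: S_e = q·B·(1−ν²)/E_s · I_f.
E_s = 46.9 MPa = 46900 kPa.
S_e = 161 × 5.8 × (1 − 0.38²) / 46900 × 1.13
    = 161 × 5.8 × 0.8556 / 46900 × 1.13
    = 0.01925 m = 19.25 mm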